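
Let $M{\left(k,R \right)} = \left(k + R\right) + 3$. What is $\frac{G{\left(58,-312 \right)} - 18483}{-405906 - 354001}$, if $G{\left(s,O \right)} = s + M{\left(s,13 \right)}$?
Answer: $\frac{18351}{759907} \approx 0.024149$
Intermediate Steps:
$M{\left(k,R \right)} = 3 + R + k$ ($M{\left(k,R \right)} = \left(R + k\right) + 3 = 3 + R + k$)
$G{\left(s,O \right)} = 16 + 2 s$ ($G{\left(s,O \right)} = s + \left(3 + 13 + s\right) = s + \left(16 + s\right) = 16 + 2 s$)
$\frac{G{\left(58,-312 \right)} - 18483}{-405906 - 354001} = \frac{\left(16 + 2 \cdot 58\right) - 18483}{-405906 - 354001} = \frac{\left(16 + 116\right) - 18483}{-759907} = \left(132 - 18483\right) \left(- \frac{1}{759907}\right) = \left(-18351\right) \left(- \frac{1}{759907}\right) = \frac{18351}{759907}$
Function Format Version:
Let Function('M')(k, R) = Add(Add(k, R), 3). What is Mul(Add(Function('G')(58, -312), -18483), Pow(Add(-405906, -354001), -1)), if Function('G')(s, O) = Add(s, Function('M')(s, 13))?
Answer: Rational(18351, 759907) ≈ 0.024149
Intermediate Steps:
Function('M')(k, R) = Add(3, R, k) (Function('M')(k, R) = Add(Add(R, k), 3) = Add(3, R, k))
Function('G')(s, O) = Add(16, Mul(2, s)) (Function('G')(s, O) = Add(s, Add(3, 13, s)) = Add(s, Add(16, s)) = Add(16, Mul(2, s)))
Mul(Add(Function('G')(58, -312), -18483), Pow(Add(-405906, -354001), -1)) = Mul(Add(Add(16, Mul(2, 58)), -18483), Pow(Add(-405906, -354001), -1)) = Mul(Add(Add(16, 116), -18483), Pow(-759907, -1)) = Mul(Add(132, -18483), Rational(-1, 759907)) = Mul(-18351, Rational(-1, 759907)) = Rational(18351, 759907)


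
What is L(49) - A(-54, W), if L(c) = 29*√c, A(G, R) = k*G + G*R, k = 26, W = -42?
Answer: -661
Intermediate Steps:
A(G, R) = 26*G + G*R
L(49) - A(-54, W) = 29*√49 - (-54)*(26 - 42) = 29*7 - (-54)*(-16) = 203 - 1*864 = 203 - 864 = -661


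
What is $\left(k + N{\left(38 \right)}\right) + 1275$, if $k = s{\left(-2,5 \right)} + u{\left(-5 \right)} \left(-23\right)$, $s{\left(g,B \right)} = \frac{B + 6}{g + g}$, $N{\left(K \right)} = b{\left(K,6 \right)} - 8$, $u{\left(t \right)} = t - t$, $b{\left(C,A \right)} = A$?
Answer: $\frac{5081}{4} \approx 1270.3$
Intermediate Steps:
$u{\left(t \right)} = 0$
$N{\left(K \right)} = -2$ ($N{\left(K \right)} = 6 - 8 = -2$)
$s{\left(g,B \right)} = \frac{6 + B}{2 g}$
$k = - \frac{11}{4}$ ($k = \frac{6 + 5}{2 \left(-2\right)} + 0 \left(-23\right) = \frac{1}{2} \left(- \frac{1}{2}\right) 11 + 0 = - \frac{11}{4} + 0 = - \frac{11}{4} \approx -2.75$)
$\left(k + N{\left(38 \right)}\right) + 1275 = \left(- \frac{11}{4} - 2\right) + 1275 = - \frac{19}{4} + 1275 = \frac{5081}{4}$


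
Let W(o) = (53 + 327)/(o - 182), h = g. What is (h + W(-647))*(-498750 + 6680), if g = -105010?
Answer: 42836499396900/829 ≈ 5.1673e+10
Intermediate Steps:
h = -105010
W(o) = 380/(-182 + o)
(h + W(-647))*(-498750 + 6680) = (-105010 + 380/(-182 - 647))*(-498750 + 6680) = (-105010 + 380/(-829))*(-492070) = (-105010 + 380*(-1/829))*(-492070) = (-105010 - 380/829)*(-492070) = -87053670/829*(-492070) = 42836499396900/829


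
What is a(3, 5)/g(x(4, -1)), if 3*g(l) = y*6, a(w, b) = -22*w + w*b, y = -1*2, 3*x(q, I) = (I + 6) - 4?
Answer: 51/4 ≈ 12.750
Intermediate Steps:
x(q, I) = ⅔ + I/3 (x(q, I) = ((I + 6) - 4)/3 = ((6 + I) - 4)/3 = (2 + I)/3 = ⅔ + I/3)
y = -2
a(w, b) = -22*w + b*w
g(l) = -4 (g(l) = (-2*6)/3 = (⅓)*(-12) = -4)
a(3, 5)/g(x(4, -1)) = (3*(-22 + 5))/(-4) = (3*(-17))*(-¼) = -51*(-¼) = 51/4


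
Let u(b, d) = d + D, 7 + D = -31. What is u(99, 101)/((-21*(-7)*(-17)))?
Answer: -3/119 ≈ -0.025210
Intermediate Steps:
D = -38 (D = -7 - 31 = -38)
u(b, d) = -38 + d (u(b, d) = d - 38 = -38 + d)
u(99, 101)/((-21*(-7)*(-17))) = (-38 + 101)/((-21*(-7)*(-17))) = 63/((147*(-17))) = 63/(-2499) = 63*(-1/2499) = -3/119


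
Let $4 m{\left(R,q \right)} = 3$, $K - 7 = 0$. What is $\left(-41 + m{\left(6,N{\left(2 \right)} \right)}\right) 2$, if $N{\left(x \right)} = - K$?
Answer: $- \frac{161}{2} \approx -80.5$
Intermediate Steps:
$K = 7$ ($K = 7 + 0 = 7$)
$N{\left(x \right)} = -7$ ($N{\left(x \right)} = \left(-1\right) 7 = -7$)
$m{\left(R,q \right)} = \frac{3}{4}$ ($m{\left(R,q \right)} = \frac{1}{4} \cdot 3 = \frac{3}{4}$)
$\left(-41 + m{\left(6,N{\left(2 \right)} \right)}\right) 2 = \left(-41 + \frac{3}{4}\right) 2 = \left(- \frac{161}{4}\right) 2 = - \frac{161}{2}$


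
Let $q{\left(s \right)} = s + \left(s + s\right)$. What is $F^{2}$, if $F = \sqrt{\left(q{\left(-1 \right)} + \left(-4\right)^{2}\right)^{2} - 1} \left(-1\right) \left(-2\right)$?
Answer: $672$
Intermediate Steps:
$q{\left(s \right)} = 3 s$ ($q{\left(s \right)} = s + 2 s = 3 s$)
$F = 4 \sqrt{42}$ ($F = \sqrt{\left(3 \left(-1\right) + \left(-4\right)^{2}\right)^{2} - 1} \left(-1\right) \left(-2\right) = \sqrt{\left(-3 + 16\right)^{2} - 1} \left(-1\right) \left(-2\right) = \sqrt{13^{2} - 1} \left(-1\right) \left(-2\right) = \sqrt{169 - 1} \left(-1\right) \left(-2\right) = \sqrt{168} \left(-1\right) \left(-2\right) = 2 \sqrt{42} \left(-1\right) \left(-2\right) = - 2 \sqrt{42} \left(-2\right) = 4 \sqrt{42} \approx 25.923$)
$F^{2} = \left(4 \sqrt{42}\right)^{2} = 672$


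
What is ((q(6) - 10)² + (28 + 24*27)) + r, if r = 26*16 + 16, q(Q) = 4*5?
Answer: 1208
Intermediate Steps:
q(Q) = 20
r = 432 (r = 416 + 16 = 432)
((q(6) - 10)² + (28 + 24*27)) + r = ((20 - 10)² + (28 + 24*27)) + 432 = (10² + (28 + 648)) + 432 = (100 + 676) + 432 = 776 + 432 = 1208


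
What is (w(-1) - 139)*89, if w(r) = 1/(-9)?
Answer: -111428/9 ≈ -12381.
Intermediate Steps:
w(r) = -1/9
(w(-1) - 139)*89 = (-1/9 - 139)*89 = -1252/9*89 = -111428/9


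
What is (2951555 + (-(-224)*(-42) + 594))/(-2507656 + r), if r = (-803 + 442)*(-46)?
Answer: -2942741/2491050 ≈ -1.1813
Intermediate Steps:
r = 16606 (r = -361*(-46) = 16606)
(2951555 + (-(-224)*(-42) + 594))/(-2507656 + r) = (2951555 + (-(-224)*(-42) + 594))/(-2507656 + 16606) = (2951555 + (-14*672 + 594))/(-2491050) = (2951555 + (-9408 + 594))*(-1/2491050) = (2951555 - 8814)*(-1/2491050) = 2942741*(-1/2491050) = -2942741/2491050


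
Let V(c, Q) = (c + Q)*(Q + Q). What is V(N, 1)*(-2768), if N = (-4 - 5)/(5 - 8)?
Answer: -22144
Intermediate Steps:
N = 3 (N = -9/(-3) = -9*(-⅓) = 3)
V(c, Q) = 2*Q*(Q + c) (V(c, Q) = (Q + c)*(2*Q) = 2*Q*(Q + c))
V(N, 1)*(-2768) = (2*1*(1 + 3))*(-2768) = (2*1*4)*(-2768) = 8*(-2768) = -22144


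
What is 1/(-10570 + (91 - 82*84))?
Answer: -1/17367 ≈ -5.7580e-5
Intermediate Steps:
1/(-10570 + (91 - 82*84)) = 1/(-10570 + (91 - 6888)) = 1/(-10570 - 6797) = 1/(-17367) = -1/17367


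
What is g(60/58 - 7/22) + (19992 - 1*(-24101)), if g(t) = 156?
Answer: 44249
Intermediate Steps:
g(60/58 - 7/22) + (19992 - 1*(-24101)) = 156 + (19992 - 1*(-24101)) = 156 + (19992 + 24101) = 156 + 44093 = 44249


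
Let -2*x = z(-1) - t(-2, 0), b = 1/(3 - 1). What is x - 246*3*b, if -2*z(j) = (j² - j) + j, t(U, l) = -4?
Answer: -1483/4 ≈ -370.75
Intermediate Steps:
b = ½ (b = 1/2 = ½ ≈ 0.50000)
z(j) = -j²/2 (z(j) = -((j² - j) + j)/2 = -j²/2)
x = -7/4 (x = -(-½*(-1)² - 1*(-4))/2 = -(-½*1 + 4)/2 = -(-½ + 4)/2 = -½*7/2 = -7/4 ≈ -1.7500)
x - 246*3*b = -7/4 - 246*3*(½) = -7/4 - 246*3/2 = -7/4 - 41*9 = -7/4 - 369 = -1483/4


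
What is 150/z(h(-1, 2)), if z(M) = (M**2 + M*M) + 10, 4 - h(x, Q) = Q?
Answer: 25/3 ≈ 8.3333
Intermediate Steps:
h(x, Q) = 4 - Q
z(M) = 10 + 2*M**2 (z(M) = (M**2 + M**2) + 10 = 2*M**2 + 10 = 10 + 2*M**2)
150/z(h(-1, 2)) = 150/(10 + 2*(4 - 1*2)**2) = 150/(10 + 2*(4 - 2)**2) = 150/(10 + 2*2**2) = 150/(10 + 2*4) = 150/(10 + 8) = 150/18 = 150*(1/18) = 25/3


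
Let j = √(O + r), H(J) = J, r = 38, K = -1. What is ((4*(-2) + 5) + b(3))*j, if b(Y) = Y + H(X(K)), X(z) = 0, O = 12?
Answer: 0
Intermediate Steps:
b(Y) = Y (b(Y) = Y + 0 = Y)
j = 5*√2 (j = √(12 + 38) = √50 = 5*√2 ≈ 7.0711)
((4*(-2) + 5) + b(3))*j = ((4*(-2) + 5) + 3)*(5*√2) = ((-8 + 5) + 3)*(5*√2) = (-3 + 3)*(5*√2) = 0*(5*√2) = 0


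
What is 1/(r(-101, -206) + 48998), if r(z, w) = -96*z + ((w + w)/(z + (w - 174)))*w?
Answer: 481/28146942 ≈ 1.7089e-5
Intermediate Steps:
r(z, w) = -96*z + 2*w²/(-174 + w + z) (r(z, w) = -96*z + ((2*w)/(z + (-174 + w)))*w = -96*z + ((2*w)/(-174 + w + z))*w = -96*z + (2*w/(-174 + w + z))*w = -96*z + 2*w²/(-174 + w + z))
1/(r(-101, -206) + 48998) = 1/(2*((-206)² - 48*(-101)² + 8352*(-101) - 48*(-206)*(-101))/(-174 - 206 - 101) + 48998) = 1/(2*(42436 - 48*10201 - 843552 - 998688)/(-481) + 48998) = 1/(2*(-1/481)*(42436 - 489648 - 843552 - 998688) + 48998) = 1/(2*(-1/481)*(-2289452) + 48998) = 1/(4578904/481 + 48998) = 1/(28146942/481) = 481/28146942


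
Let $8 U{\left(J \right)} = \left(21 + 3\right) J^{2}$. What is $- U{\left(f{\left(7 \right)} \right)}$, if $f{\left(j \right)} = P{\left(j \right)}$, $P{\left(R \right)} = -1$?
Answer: $-3$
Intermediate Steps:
$f{\left(j \right)} = -1$
$U{\left(J \right)} = 3 J^{2}$ ($U{\left(J \right)} = \frac{\left(21 + 3\right) J^{2}}{8} = \frac{24 J^{2}}{8} = 3 J^{2}$)
$- U{\left(f{\left(7 \right)} \right)} = - 3 \left(-1\right)^{2} = - 3 \cdot 1 = \left(-1\right) 3 = -3$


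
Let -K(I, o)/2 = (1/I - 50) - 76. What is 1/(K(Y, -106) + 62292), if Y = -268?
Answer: 134/8380897 ≈ 1.5989e-5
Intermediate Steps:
K(I, o) = 252 - 2/I (K(I, o) = -2*((1/I - 50) - 76) = -2*((-50 + 1/I) - 76) = -2*(-126 + 1/I) = 252 - 2/I)
1/(K(Y, -106) + 62292) = 1/((252 - 2/(-268)) + 62292) = 1/((252 - 2*(-1/268)) + 62292) = 1/((252 + 1/134) + 62292) = 1/(33769/134 + 62292) = 1/(8380897/134) = 134/8380897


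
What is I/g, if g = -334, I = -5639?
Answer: 5639/334 ≈ 16.883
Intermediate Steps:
I/g = -5639/(-334) = -5639*(-1/334) = 5639/334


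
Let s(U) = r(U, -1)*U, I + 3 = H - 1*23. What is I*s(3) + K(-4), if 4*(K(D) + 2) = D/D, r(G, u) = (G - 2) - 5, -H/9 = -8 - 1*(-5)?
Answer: -55/4 ≈ -13.750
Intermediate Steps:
H = 27 (H = -9*(-8 - 1*(-5)) = -9*(-8 + 5) = -9*(-3) = 27)
r(G, u) = -7 + G (r(G, u) = (-2 + G) - 5 = -7 + G)
I = 1 (I = -3 + (27 - 1*23) = -3 + (27 - 23) = -3 + 4 = 1)
s(U) = U*(-7 + U) (s(U) = (-7 + U)*U = U*(-7 + U))
K(D) = -7/4 (K(D) = -2 + (D/D)/4 = -2 + (¼)*1 = -2 + ¼ = -7/4)
I*s(3) + K(-4) = 1*(3*(-7 + 3)) - 7/4 = 1*(3*(-4)) - 7/4 = 1*(-12) - 7/4 = -12 - 7/4 = -55/4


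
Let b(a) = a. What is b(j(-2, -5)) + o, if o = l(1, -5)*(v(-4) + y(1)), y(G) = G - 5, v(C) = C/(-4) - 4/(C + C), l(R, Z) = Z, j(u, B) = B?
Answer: 15/2 ≈ 7.5000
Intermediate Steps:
v(C) = -2/C - C/4 (v(C) = C*(-1/4) - 4*1/(2*C) = -C/4 - 2/C = -2/C - C/4)
y(G) = -5 + G
o = 25/2 (o = -5*((-2/(-4) - 1/4*(-4)) + (-5 + 1)) = -5*((-2*(-1/4) + 1) - 4) = -5*((1/2 + 1) - 4) = -5*(3/2 - 4) = -5*(-5/2) = 25/2 ≈ 12.500)
b(j(-2, -5)) + o = -5 + 25/2 = 15/2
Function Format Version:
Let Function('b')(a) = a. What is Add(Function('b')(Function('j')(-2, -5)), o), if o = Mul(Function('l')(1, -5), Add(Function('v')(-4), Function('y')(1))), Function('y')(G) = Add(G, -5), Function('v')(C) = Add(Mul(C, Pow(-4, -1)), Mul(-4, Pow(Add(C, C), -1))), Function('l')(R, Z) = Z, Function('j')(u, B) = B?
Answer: Rational(15, 2) ≈ 7.5000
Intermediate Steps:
Function('v')(C) = Add(Mul(-2, Pow(C, -1)), Mul(Rational(-1, 4), C)) (Function('v')(C) = Add(Mul(C, Rational(-1, 4)), Mul(-4, Pow(Mul(2, C), -1))) = Add(Mul(Rational(-1, 4), C), Mul(-4, Mul(Rational(1, 2), Pow(C, -1)))) = Add(Mul(Rational(-1, 4), C), Mul(-2, Pow(C, -1))) = Add(Mul(-2, Pow(C, -1)), Mul(Rational(-1, 4), C)))
Function('y')(G) = Add(-5, G)
o = Rational(25, 2) (o = Mul(-5, Add(Add(Mul(-2, Pow(-4, -1)), Mul(Rational(-1, 4), -4)), Add(-5, 1))) = Mul(-5, Add(Add(Mul(-2, Rational(-1, 4)), 1), -4)) = Mul(-5, Add(Add(Rational(1, 2), 1), -4)) = Mul(-5, Add(Rational(3, 2), -4)) = Mul(-5, Rational(-5, 2)) = Rational(25, 2) ≈ 12.500)
Add(Function('b')(Function('j')(-2, -5)), o) = Add(-5, Rational(25, 2)) = Rational(15, 2)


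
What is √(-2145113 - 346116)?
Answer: 13*I*√14741 ≈ 1578.4*I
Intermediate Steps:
√(-2145113 - 346116) = √(-2491229) = 13*I*√14741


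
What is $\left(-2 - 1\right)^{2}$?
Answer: $9$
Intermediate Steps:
$\left(-2 - 1\right)^{2} = \left(-3\right)^{2} = 9$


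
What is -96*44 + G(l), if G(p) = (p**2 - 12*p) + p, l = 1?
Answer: -4234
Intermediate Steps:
G(p) = p**2 - 11*p
-96*44 + G(l) = -96*44 + 1*(-11 + 1) = -4224 + 1*(-10) = -4224 - 10 = -4234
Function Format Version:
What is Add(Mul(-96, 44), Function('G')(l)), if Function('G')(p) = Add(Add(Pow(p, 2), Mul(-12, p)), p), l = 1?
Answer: -4234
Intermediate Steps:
Function('G')(p) = Add(Pow(p, 2), Mul(-11, p))
Add(Mul(-96, 44), Function('G')(l)) = Add(Mul(-96, 44), Mul(1, Add(-11, 1))) = Add(-4224, Mul(1, -10)) = Add(-4224, -10) = -4234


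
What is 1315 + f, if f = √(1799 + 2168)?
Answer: 1315 + √3967 ≈ 1378.0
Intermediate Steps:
f = √3967 ≈ 62.984
1315 + f = 1315 + √3967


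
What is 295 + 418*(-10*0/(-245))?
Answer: 295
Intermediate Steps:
295 + 418*(-10*0/(-245)) = 295 + 418*(0*(-1/245)) = 295 + 418*0 = 295 + 0 = 295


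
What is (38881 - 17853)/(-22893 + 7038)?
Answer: -3004/2265 ≈ -1.3263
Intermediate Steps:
(38881 - 17853)/(-22893 + 7038) = 21028/(-15855) = 21028*(-1/15855) = -3004/2265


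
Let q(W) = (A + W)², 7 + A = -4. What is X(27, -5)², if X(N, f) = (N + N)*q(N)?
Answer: 191102976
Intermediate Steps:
A = -11 (A = -7 - 4 = -11)
q(W) = (-11 + W)²
X(N, f) = 2*N*(-11 + N)² (X(N, f) = (N + N)*(-11 + N)² = (2*N)*(-11 + N)² = 2*N*(-11 + N)²)
X(27, -5)² = (2*27*(-11 + 27)²)² = (2*27*16²)² = (2*27*256)² = 13824² = 191102976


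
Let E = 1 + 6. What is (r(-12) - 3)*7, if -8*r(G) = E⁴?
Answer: -16975/8 ≈ -2121.9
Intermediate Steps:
E = 7
r(G) = -2401/8 (r(G) = -⅛*7⁴ = -⅛*2401 = -2401/8)
(r(-12) - 3)*7 = (-2401/8 - 3)*7 = -2425/8*7 = -16975/8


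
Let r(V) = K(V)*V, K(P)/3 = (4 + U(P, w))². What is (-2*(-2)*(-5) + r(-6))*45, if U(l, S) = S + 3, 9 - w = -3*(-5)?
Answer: -1710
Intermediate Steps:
w = -6 (w = 9 - (-3)*(-5) = 9 - 1*15 = 9 - 15 = -6)
U(l, S) = 3 + S
K(P) = 3 (K(P) = 3*(4 + (3 - 6))² = 3*(4 - 3)² = 3*1² = 3*1 = 3)
r(V) = 3*V
(-2*(-2)*(-5) + r(-6))*45 = (-2*(-2)*(-5) + 3*(-6))*45 = (4*(-5) - 18)*45 = (-20 - 18)*45 = -38*45 = -1710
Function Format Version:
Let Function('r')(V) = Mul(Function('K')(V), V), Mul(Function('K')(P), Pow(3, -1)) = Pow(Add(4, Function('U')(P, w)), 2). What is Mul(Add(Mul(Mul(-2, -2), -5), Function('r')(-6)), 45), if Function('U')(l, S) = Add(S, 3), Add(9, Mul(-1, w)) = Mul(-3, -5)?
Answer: -1710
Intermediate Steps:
w = -6 (w = Add(9, Mul(-1, Mul(-3, -5))) = Add(9, Mul(-1, 15)) = Add(9, -15) = -6)
Function('U')(l, S) = Add(3, S)
Function('K')(P) = 3 (Function('K')(P) = Mul(3, Pow(Add(4, Add(3, -6)), 2)) = Mul(3, Pow(Add(4, -3), 2)) = Mul(3, Pow(1, 2)) = Mul(3, 1) = 3)
Function('r')(V) = Mul(3, V)
Mul(Add(Mul(Mul(-2, -2), -5), Function('r')(-6)), 45) = Mul(Add(Mul(Mul(-2, -2), -5), Mul(3, -6)), 45) = Mul(Add(Mul(4, -5), -18), 45) = Mul(Add(-20, -18), 45) = Mul(-38, 45) = -1710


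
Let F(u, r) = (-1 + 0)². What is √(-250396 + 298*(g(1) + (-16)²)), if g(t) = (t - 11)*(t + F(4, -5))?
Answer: 2*I*√45017 ≈ 424.34*I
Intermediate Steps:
F(u, r) = 1 (F(u, r) = (-1)² = 1)
g(t) = (1 + t)*(-11 + t) (g(t) = (t - 11)*(t + 1) = (-11 + t)*(1 + t) = (1 + t)*(-11 + t))
√(-250396 + 298*(g(1) + (-16)²)) = √(-250396 + 298*((-11 + 1² - 10*1) + (-16)²)) = √(-250396 + 298*((-11 + 1 - 10) + 256)) = √(-250396 + 298*(-20 + 256)) = √(-250396 + 298*236) = √(-250396 + 70328) = √(-180068) = 2*I*√45017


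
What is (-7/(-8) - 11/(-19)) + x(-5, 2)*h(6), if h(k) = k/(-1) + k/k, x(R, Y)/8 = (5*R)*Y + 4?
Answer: 279901/152 ≈ 1841.5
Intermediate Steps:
x(R, Y) = 32 + 40*R*Y (x(R, Y) = 8*((5*R)*Y + 4) = 8*(5*R*Y + 4) = 8*(4 + 5*R*Y) = 32 + 40*R*Y)
h(k) = 1 - k (h(k) = k*(-1) + 1 = -k + 1 = 1 - k)
(-7/(-8) - 11/(-19)) + x(-5, 2)*h(6) = (-7/(-8) - 11/(-19)) + (32 + 40*(-5)*2)*(1 - 1*6) = (-7*(-1/8) - 11*(-1/19)) + (32 - 400)*(1 - 6) = (7/8 + 11/19) - 368*(-5) = 221/152 + 1840 = 279901/152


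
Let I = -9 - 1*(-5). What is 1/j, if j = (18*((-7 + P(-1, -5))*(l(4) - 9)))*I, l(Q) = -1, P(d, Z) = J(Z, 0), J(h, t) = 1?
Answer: -1/4320 ≈ -0.00023148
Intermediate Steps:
P(d, Z) = 1
I = -4 (I = -9 + 5 = -4)
j = -4320 (j = (18*((-7 + 1)*(-1 - 9)))*(-4) = (18*(-6*(-10)))*(-4) = (18*60)*(-4) = 1080*(-4) = -4320)
1/j = 1/(-4320) = -1/4320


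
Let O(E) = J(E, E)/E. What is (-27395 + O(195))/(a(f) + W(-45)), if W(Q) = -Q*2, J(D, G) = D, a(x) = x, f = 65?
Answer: -27394/155 ≈ -176.74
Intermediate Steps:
W(Q) = -2*Q
O(E) = 1 (O(E) = E/E = 1)
(-27395 + O(195))/(a(f) + W(-45)) = (-27395 + 1)/(65 - 2*(-45)) = -27394/(65 + 90) = -27394/155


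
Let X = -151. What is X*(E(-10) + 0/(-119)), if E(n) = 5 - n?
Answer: -2265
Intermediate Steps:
X*(E(-10) + 0/(-119)) = -151*((5 - 1*(-10)) + 0/(-119)) = -151*((5 + 10) + 0*(-1/119)) = -151*(15 + 0) = -151*15 = -2265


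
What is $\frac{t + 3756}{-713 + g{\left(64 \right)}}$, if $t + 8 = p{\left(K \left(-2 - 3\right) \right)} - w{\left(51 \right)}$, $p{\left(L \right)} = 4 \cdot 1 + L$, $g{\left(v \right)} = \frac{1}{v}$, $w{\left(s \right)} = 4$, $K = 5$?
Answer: $- \frac{238272}{45631} \approx -5.2217$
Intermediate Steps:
$p{\left(L \right)} = 4 + L$
$t = -33$ ($t = -8 + \left(\left(4 + 5 \left(-2 - 3\right)\right) - 4\right) = -8 + \left(\left(4 + 5 \left(-5\right)\right) - 4\right) = -8 + \left(\left(4 - 25\right) - 4\right) = -8 - 25 = -33$)
$\frac{t + 3756}{-713 + g{\left(64 \right)}} = \frac{-33 + 3756}{-713 + \frac{1}{64}} = \frac{3723}{-713 + \frac{1}{64}} = \frac{3723}{- \frac{45631}{64}} = 3723 \left(- \frac{64}{45631}\right) = - \frac{238272}{45631}$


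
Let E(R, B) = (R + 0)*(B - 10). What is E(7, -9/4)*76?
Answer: -6517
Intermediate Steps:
E(R, B) = R*(-10 + B)
E(7, -9/4)*76 = (7*(-10 - 9/4))*76 = (7*(-49/4))*76 = -343/4*76 = -6517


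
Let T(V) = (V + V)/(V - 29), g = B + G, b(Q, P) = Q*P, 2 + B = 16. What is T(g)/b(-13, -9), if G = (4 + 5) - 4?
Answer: -19/585 ≈ -0.032479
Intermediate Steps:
B = 14 (B = -2 + 16 = 14)
G = 5 (G = 9 - 4 = 5)
b(Q, P) = P*Q
g = 19 (g = 14 + 5 = 19)
T(V) = 2*V/(-29 + V) (T(V) = (2*V)/(-29 + V) = 2*V/(-29 + V))
T(g)/b(-13, -9) = (2*19/(-29 + 19))/((-9*(-13))) = (2*19/(-10))/117 = (2*19*(-⅒))*(1/117) = -19/5*1/117 = -19/585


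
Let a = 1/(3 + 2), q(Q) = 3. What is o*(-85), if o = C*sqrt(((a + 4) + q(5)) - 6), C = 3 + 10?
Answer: -221*sqrt(30) ≈ -1210.5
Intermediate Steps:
a = 1/5 ≈ 0.20000
C = 13
o = 13*sqrt(30)/5 (o = 13*sqrt(((1/5 + 4) + 3) - 6) = 13*sqrt((21/5 + 3) - 6) = 13*sqrt(36/5 - 6) = 13*sqrt(6/5) = 13*(sqrt(30)/5) = 13*sqrt(30)/5 ≈ 14.241)
o*(-85) = (13*sqrt(30)/5)*(-85) = -221*sqrt(30)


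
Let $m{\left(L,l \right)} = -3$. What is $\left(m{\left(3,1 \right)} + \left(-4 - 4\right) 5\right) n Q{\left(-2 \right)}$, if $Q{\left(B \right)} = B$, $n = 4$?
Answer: $344$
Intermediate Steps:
$\left(m{\left(3,1 \right)} + \left(-4 - 4\right) 5\right) n Q{\left(-2 \right)} = \left(-3 + \left(-4 - 4\right) 5\right) 4 \left(-2\right) = \left(-3 - 40\right) 4 \left(-2\right) = \left(-43\right) 4 \left(-2\right) = \left(-172\right) \left(-2\right) = 344$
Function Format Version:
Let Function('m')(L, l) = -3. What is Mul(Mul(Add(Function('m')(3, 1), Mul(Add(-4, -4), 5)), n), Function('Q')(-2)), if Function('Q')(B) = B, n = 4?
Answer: 344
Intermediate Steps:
Mul(Mul(Add(Function('m')(3, 1), Mul(Add(-4, -4), 5)), n), Function('Q')(-2)) = Mul(Mul(Add(-3, Mul(Add(-4, -4), 5)), 4), -2) = Mul(Mul(Add(-3, Mul(-8, 5)), 4), -2) = Mul(Mul(Add(-3, -40), 4), -2) = Mul(Mul(-43, 4), -2) = Mul(-172, -2) = 344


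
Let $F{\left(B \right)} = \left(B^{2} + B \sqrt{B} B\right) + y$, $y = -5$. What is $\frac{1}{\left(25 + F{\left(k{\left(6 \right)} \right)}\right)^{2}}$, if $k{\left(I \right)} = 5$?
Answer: $\frac{103}{24200} - \frac{9 \sqrt{5}}{4840} \approx 9.8221 \cdot 10^{-5}$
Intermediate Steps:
$F{\left(B \right)} = -5 + B^{2} + B^{\frac{5}{2}}$ ($F{\left(B \right)} = \left(B^{2} + B \sqrt{B} B\right) - 5 = \left(B^{2} + B^{\frac{3}{2}} B\right) - 5 = \left(B^{2} + B^{\frac{5}{2}}\right) - 5 = -5 + B^{2} + B^{\frac{5}{2}}$)
$\frac{1}{\left(25 + F{\left(k{\left(6 \right)} \right)}\right)^{2}} = \frac{1}{\left(25 + \left(-5 + 5^{2} + 5^{\frac{5}{2}}\right)\right)^{2}} = \frac{1}{\left(25 + \left(-5 + 25 + 25 \sqrt{5}\right)\right)^{2}} = \frac{1}{\left(25 + \left(20 + 25 \sqrt{5}\right)\right)^{2}} = \frac{1}{\left(45 + 25 \sqrt{5}\right)^{2}}$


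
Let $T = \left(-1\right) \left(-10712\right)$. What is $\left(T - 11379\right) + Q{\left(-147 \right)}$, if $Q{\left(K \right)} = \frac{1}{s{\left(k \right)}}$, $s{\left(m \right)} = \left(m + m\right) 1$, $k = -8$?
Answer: $- \frac{10673}{16} \approx -667.06$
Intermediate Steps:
$s{\left(m \right)} = 2 m$ ($s{\left(m \right)} = 2 m 1 = 2 m$)
$T = 10712$
$Q{\left(K \right)} = - \frac{1}{16}$ ($Q{\left(K \right)} = \frac{1}{2 \left(-8\right)} = \frac{1}{-16} = - \frac{1}{16}$)
$\left(T - 11379\right) + Q{\left(-147 \right)} = \left(10712 - 11379\right) - \frac{1}{16} = -667 - \frac{1}{16} = - \frac{10673}{16}$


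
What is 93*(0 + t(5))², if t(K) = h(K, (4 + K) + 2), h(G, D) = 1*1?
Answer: 93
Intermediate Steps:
h(G, D) = 1
t(K) = 1
93*(0 + t(5))² = 93*(0 + 1)² = 93*1² = 93*1 = 93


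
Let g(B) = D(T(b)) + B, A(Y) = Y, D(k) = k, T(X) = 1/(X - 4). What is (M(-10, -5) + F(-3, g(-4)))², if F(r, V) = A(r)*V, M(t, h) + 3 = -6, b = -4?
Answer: 729/64 ≈ 11.391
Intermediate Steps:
M(t, h) = -9 (M(t, h) = -3 - 6 = -9)
T(X) = 1/(-4 + X)
g(B) = -⅛ + B (g(B) = 1/(-4 - 4) + B = 1/(-8) + B = -⅛ + B)
F(r, V) = V*r (F(r, V) = r*V = V*r)
(M(-10, -5) + F(-3, g(-4)))² = (-9 + (-⅛ - 4)*(-3))² = (-9 - 33/8*(-3))² = (-9 + 99/8)² = (27/8)² = 729/64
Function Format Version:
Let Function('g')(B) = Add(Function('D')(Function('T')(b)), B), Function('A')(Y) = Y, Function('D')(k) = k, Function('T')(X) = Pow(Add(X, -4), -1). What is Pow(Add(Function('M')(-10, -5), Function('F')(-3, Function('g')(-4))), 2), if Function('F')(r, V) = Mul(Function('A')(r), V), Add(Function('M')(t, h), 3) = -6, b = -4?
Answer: Rational(729, 64) ≈ 11.391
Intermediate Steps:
Function('M')(t, h) = -9 (Function('M')(t, h) = Add(-3, -6) = -9)
Function('T')(X) = Pow(Add(-4, X), -1)
Function('g')(B) = Add(Rational(-1, 8), B) (Function('g')(B) = Add(Pow(Add(-4, -4), -1), B) = Add(Pow(-8, -1), B) = Add(Rational(-1, 8), B))
Function('F')(r, V) = Mul(V, r) (Function('F')(r, V) = Mul(r, V) = Mul(V, r))
Pow(Add(Function('M')(-10, -5), Function('F')(-3, Function('g')(-4))), 2) = Pow(Add(-9, Mul(Add(Rational(-1, 8), -4), -3)), 2) = Pow(Add(-9, Mul(Rational(-33, 8), -3)), 2) = Pow(Add(-9, Rational(99, 8)), 2) = Pow(Rational(27, 8), 2) = Rational(729, 64)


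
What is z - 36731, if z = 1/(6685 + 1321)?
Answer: -294068385/8006 ≈ -36731.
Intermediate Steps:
z = 1/8006 ≈ 0.00012491
z - 36731 = 1/8006 - 36731 = -294068385/8006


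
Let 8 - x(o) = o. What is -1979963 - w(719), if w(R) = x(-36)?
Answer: -1980007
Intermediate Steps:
x(o) = 8 - o
w(R) = 44 (w(R) = 8 - 1*(-36) = 8 + 36 = 44)
-1979963 - w(719) = -1979963 - 1*44 = -1979963 - 44 = -1980007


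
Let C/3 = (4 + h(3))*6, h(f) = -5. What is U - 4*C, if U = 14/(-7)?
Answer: 70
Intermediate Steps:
U = -2 (U = 14*(-⅐) = -2)
C = -18 (C = 3*((4 - 5)*6) = 3*(-1*6) = 3*(-6) = -18)
U - 4*C = -2 - 4*(-18) = -2 + 72 = 70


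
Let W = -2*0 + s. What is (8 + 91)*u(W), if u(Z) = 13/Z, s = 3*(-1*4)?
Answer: -429/4 ≈ -107.25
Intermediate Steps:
s = -12 (s = 3*(-4) = -12)
W = -12 (W = -2*0 - 12 = 0 - 12 = -12)
(8 + 91)*u(W) = (8 + 91)*(13/(-12)) = 99*(13*(-1/12)) = 99*(-13/12) = -429/4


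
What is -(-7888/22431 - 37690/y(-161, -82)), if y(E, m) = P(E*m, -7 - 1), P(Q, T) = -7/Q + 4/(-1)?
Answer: -106294058972/11282793 ≈ -9420.9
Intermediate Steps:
P(Q, T) = -4 - 7/Q (P(Q, T) = -7/Q + 4*(-1) = -7/Q - 4 = -4 - 7/Q)
y(E, m) = -4 - 7/(E*m) (y(E, m) = -4 - 7*1/(E*m) = -4 - 7/(E*m))
-(-7888/22431 - 37690/y(-161, -82)) = -(-7888/22431 - 37690/(-4 - 7/(-161*(-82)))) = -(-7888*1/22431 - 37690/(-4 - 7*(-1/161)*(-1/82))) = -(-7888/22431 - 37690/(-4 - 1/1886)) = -(-7888/22431 - 37690/(-7545/1886)) = -(-7888/22431 - 37690*(-1886/7545)) = -(-7888/22431 + 14216668/1509) = -1*106294058972/11282793 = -106294058972/11282793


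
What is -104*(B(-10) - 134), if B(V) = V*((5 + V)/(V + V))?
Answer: 14196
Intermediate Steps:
B(V) = 5/2 + V/2 (B(V) = V*((5 + V)/((2*V))) = V*((5 + V)*(1/(2*V))) = V*((5 + V)/(2*V)) = 5/2 + V/2)
-104*(B(-10) - 134) = -104*((5/2 + (½)*(-10)) - 134) = -104*((5/2 - 5) - 134) = -104*(-5/2 - 134) = -104*(-273/2) = 14196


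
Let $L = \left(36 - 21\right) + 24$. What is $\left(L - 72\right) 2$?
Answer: $-66$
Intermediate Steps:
$L = 39$ ($L = \left(36 - 21\right) + 24 = 15 + 24 = 39$)
$\left(L - 72\right) 2 = \left(39 - 72\right) 2 = \left(-33\right) 2 = -66$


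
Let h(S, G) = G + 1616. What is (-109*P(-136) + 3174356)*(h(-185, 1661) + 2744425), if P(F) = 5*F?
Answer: 8925844002152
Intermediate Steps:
h(S, G) = 1616 + G
(-109*P(-136) + 3174356)*(h(-185, 1661) + 2744425) = (-545*(-136) + 3174356)*((1616 + 1661) + 2744425) = (-109*(-680) + 3174356)*(3277 + 2744425) = (74120 + 3174356)*2747702 = 3248476*2747702 = 8925844002152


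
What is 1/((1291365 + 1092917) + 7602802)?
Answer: 1/9987084 ≈ 1.0013e-7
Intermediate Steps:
1/((1291365 + 1092917) + 7602802) = 1/(2384282 + 7602802) = 1/9987084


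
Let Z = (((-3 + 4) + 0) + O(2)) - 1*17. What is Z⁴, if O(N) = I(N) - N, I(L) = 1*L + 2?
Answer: 38416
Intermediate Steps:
I(L) = 2 + L (I(L) = L + 2 = 2 + L)
O(N) = 2 (O(N) = (2 + N) - N = 2)
Z = -14 (Z = (((-3 + 4) + 0) + 2) - 1*17 = ((1 + 0) + 2) - 17 = (1 + 2) - 17 = 3 - 17 = -14)
Z⁴ = (-14)⁴ = 38416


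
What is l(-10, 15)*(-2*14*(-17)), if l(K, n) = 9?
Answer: 4284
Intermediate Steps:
l(-10, 15)*(-2*14*(-17)) = 9*(-2*14*(-17)) = 9*(-28*(-17)) = 9*476 = 4284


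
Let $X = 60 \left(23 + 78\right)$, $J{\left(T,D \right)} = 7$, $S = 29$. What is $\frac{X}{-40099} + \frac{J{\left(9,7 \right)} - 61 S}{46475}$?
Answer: $- \frac{352292938}{1863601025} \approx -0.18904$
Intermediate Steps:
$X = 6060$ ($X = 60 \cdot 101 = 6060$)
$\frac{X}{-40099} + \frac{J{\left(9,7 \right)} - 61 S}{46475} = \frac{6060}{-40099} + \frac{7 - 1769}{46475} = 6060 \left(- \frac{1}{40099}\right) + \left(7 - 1769\right) \frac{1}{46475} = - \frac{6060}{40099} - \frac{1762}{46475} = - \frac{352292938}{1863601025}$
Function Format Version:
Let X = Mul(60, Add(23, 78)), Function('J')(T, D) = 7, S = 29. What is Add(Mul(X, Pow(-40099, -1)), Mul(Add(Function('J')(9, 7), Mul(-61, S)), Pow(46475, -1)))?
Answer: Rational(-352292938, 1863601025) ≈ -0.18904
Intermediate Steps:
X = 6060 (X = Mul(60, 101) = 6060)
Add(Mul(X, Pow(-40099, -1)), Mul(Add(Function('J')(9, 7), Mul(-61, S)), Pow(46475, -1))) = Add(Mul(6060, Pow(-40099, -1)), Mul(Add(7, Mul(-61, 29)), Pow(46475, -1))) = Add(Mul(6060, Rational(-1, 40099)), Mul(Add(7, -1769), Rational(1, 46475))) = Add(Rational(-6060, 40099), Mul(-1762, Rational(1, 46475))) = Add(Rational(-6060, 40099), Rational(-1762, 46475)) = Rational(-352292938, 1863601025)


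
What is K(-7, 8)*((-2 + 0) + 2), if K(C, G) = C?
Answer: 0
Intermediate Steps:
K(-7, 8)*((-2 + 0) + 2) = -7*((-2 + 0) + 2) = -7*(-2 + 2) = -7*0 = 0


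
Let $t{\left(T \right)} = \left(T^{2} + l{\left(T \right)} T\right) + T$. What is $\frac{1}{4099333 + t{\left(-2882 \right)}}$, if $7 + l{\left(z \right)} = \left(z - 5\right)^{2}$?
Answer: $- \frac{1}{24008381709} \approx -4.1652 \cdot 10^{-11}$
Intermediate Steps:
$l{\left(z \right)} = -7 + \left(-5 + z\right)^{2}$ ($l{\left(z \right)} = -7 + \left(z - 5\right)^{2} = -7 + \left(-5 + z\right)^{2}$)
$t{\left(T \right)} = T + T^{2} + T \left(-7 + \left(-5 + T\right)^{2}\right)$ ($t{\left(T \right)} = \left(T^{2} + \left(-7 + \left(-5 + T\right)^{2}\right) T\right) + T = \left(T^{2} + T \left(-7 + \left(-5 + T\right)^{2}\right)\right) + T = T + T^{2} + T \left(-7 + \left(-5 + T\right)^{2}\right)$)
$\frac{1}{4099333 + t{\left(-2882 \right)}} = \frac{1}{4099333 - 2882 \left(-6 - 2882 + \left(-5 - 2882\right)^{2}\right)} = \frac{1}{4099333 - 2882 \left(-6 - 2882 + \left(-2887\right)^{2}\right)} = \frac{1}{4099333 - 2882 \left(-6 - 2882 + 8334769\right)} = \frac{1}{4099333 - 24012481042} = \frac{1}{-24008381709} = - \frac{1}{24008381709}$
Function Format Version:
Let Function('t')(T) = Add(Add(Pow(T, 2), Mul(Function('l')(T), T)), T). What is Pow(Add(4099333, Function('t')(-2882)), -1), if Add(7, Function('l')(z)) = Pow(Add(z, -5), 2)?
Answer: Rational(-1, 24008381709) ≈ -4.1652e-11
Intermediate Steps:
Function('l')(z) = Add(-7, Pow(Add(-5, z), 2)) (Function('l')(z) = Add(-7, Pow(Add(z, -5), 2)) = Add(-7, Pow(Add(-5, z), 2)))
Function('t')(T) = Add(T, Pow(T, 2), Mul(T, Add(-7, Pow(Add(-5, T), 2)))) (Function('t')(T) = Add(Add(Pow(T, 2), Mul(Add(-7, Pow(Add(-5, T), 2)), T)), T) = Add(Add(Pow(T, 2), Mul(T, Add(-7, Pow(Add(-5, T), 2)))), T) = Add(T, Pow(T, 2), Mul(T, Add(-7, Pow(Add(-5, T), 2)))))
Pow(Add(4099333, Function('t')(-2882)), -1) = Pow(Add(4099333, Mul(-2882, Add(-6, -2882, Pow(Add(-5, -2882), 2)))), -1) = Pow(Add(4099333, Mul(-2882, Add(-6, -2882, Pow(-2887, 2)))), -1) = Pow(Add(4099333, Mul(-2882, Add(-6, -2882, 8334769))), -1) = Pow(Add(4099333, Mul(-2882, 8331881)), -1) = Pow(Add(4099333, -24012481042), -1) = Pow(-24008381709, -1) = Rational(-1, 24008381709)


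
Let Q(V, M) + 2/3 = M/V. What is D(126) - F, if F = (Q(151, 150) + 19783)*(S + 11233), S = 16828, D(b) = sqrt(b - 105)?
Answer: -251478388667/453 + sqrt(21) ≈ -5.5514e+8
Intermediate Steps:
D(b) = sqrt(-105 + b)
Q(V, M) = -2/3 + M/V
F = 251478388667/453 (F = ((-2/3 + 150/151) + 19783)*(16828 + 11233) = ((-2/3 + 150*(1/151)) + 19783)*28061 = ((-2/3 + 150/151) + 19783)*28061 = (148/453 + 19783)*28061 = (8961847/453)*28061 = 251478388667/453 ≈ 5.5514e+8)
D(126) - F = sqrt(-105 + 126) - 1*251478388667/453 = sqrt(21) - 251478388667/453 = -251478388667/453 + sqrt(21)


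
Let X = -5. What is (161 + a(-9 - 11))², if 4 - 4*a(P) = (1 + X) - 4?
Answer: 26896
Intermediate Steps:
a(P) = 3 (a(P) = 1 - ((1 - 5) - 4)/4 = 1 - (-4 - 4)/4 = 1 - ¼*(-8) = 1 + 2 = 3)
(161 + a(-9 - 11))² = (161 + 3)² = 164² = 26896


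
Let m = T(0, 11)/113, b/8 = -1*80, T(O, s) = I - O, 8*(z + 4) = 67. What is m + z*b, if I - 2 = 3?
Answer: -316395/113 ≈ -2800.0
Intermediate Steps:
z = 35/8 (z = -4 + (⅛)*67 = -4 + 67/8 = 35/8 ≈ 4.3750)
I = 5 (I = 2 + 3 = 5)
T(O, s) = 5 - O
b = -640 (b = 8*(-1*80) = 8*(-80) = -640)
m = 5/113 (m = (5 - 1*0)/113 = (5 + 0)*(1/113) = 5*(1/113) = 5/113 ≈ 0.044248)
m + z*b = 5/113 + (35/8)*(-640) = 5/113 - 2800 = -316395/113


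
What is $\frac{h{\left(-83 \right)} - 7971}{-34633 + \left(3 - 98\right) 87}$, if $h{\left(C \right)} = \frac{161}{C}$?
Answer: $\frac{330877}{1780267} \approx 0.18586$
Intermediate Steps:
$\frac{h{\left(-83 \right)} - 7971}{-34633 + \left(3 - 98\right) 87} = \frac{\frac{161}{-83} - 7971}{-34633 + \left(3 - 98\right) 87} = \frac{161 \left(- \frac{1}{83}\right) - 7971}{-34633 - 8265} = \frac{- \frac{161}{83} - 7971}{-34633 - 8265} = - \frac{661754}{83 \left(-42898\right)} = \left(- \frac{661754}{83}\right) \left(- \frac{1}{42898}\right) = \frac{330877}{1780267}$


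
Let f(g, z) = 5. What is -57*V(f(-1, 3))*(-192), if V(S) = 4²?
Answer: 175104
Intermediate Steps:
V(S) = 16
-57*V(f(-1, 3))*(-192) = -57*16*(-192) = -912*(-192) = 175104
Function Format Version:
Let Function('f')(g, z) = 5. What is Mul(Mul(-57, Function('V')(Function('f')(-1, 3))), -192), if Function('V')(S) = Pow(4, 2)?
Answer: 175104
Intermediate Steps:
Function('V')(S) = 16
Mul(Mul(-57, Function('V')(Function('f')(-1, 3))), -192) = Mul(Mul(-57, 16), -192) = Mul(-912, -192) = 175104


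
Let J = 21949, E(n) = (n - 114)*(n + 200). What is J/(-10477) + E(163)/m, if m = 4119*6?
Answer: -118697729/86309526 ≈ -1.3753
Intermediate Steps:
E(n) = (-114 + n)*(200 + n)
m = 24714
J/(-10477) + E(163)/m = 21949/(-10477) + (-22800 + 163² + 86*163)/24714 = 21949*(-1/10477) + (-22800 + 26569 + 14018)*(1/24714) = -21949/10477 + 17787*(1/24714) = -21949/10477 + 5929/8238 = -118697729/86309526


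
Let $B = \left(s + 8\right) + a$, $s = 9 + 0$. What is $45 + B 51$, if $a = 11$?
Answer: $1473$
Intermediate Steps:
$s = 9$
$B = 28$ ($B = \left(9 + 8\right) + 11 = 17 + 11 = 28$)
$45 + B 51 = 45 + 28 \cdot 51 = 45 + 1428 = 1473$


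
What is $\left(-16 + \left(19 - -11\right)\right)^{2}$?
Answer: $196$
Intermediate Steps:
$\left(-16 + \left(19 - -11\right)\right)^{2} = \left(-16 + \left(19 + 11\right)\right)^{2} = \left(-16 + 30\right)^{2} = 14^{2} = 196$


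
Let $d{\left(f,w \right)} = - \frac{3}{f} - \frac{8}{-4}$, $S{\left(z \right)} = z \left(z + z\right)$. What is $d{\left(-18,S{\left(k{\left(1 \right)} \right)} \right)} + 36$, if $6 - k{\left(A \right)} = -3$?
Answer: $\frac{229}{6} \approx 38.167$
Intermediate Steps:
$k{\left(A \right)} = 9$ ($k{\left(A \right)} = 6 - -3 = 6 + 3 = 9$)
$S{\left(z \right)} = 2 z^{2}$ ($S{\left(z \right)} = z 2 z = 2 z^{2}$)
$d{\left(f,w \right)} = 2 - \frac{3}{f}$ ($d{\left(f,w \right)} = - \frac{3}{f} - -2 = - \frac{3}{f} + 2 = 2 - \frac{3}{f}$)
$d{\left(-18,S{\left(k{\left(1 \right)} \right)} \right)} + 36 = \left(2 - \frac{3}{-18}\right) + 36 = \left(2 - - \frac{1}{6}\right) + 36 = \left(2 + \frac{1}{6}\right) + 36 = \frac{13}{6} + 36 = \frac{229}{6}$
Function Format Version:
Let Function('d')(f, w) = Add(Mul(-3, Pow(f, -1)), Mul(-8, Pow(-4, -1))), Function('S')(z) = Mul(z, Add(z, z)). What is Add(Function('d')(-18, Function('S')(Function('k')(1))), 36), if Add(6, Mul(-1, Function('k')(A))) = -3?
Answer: Rational(229, 6) ≈ 38.167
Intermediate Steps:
Function('k')(A) = 9 (Function('k')(A) = Add(6, Mul(-1, -3)) = Add(6, 3) = 9)
Function('S')(z) = Mul(2, Pow(z, 2)) (Function('S')(z) = Mul(z, Mul(2, z)) = Mul(2, Pow(z, 2)))
Function('d')(f, w) = Add(2, Mul(-3, Pow(f, -1))) (Function('d')(f, w) = Add(Mul(-3, Pow(f, -1)), Mul(-8, Rational(-1, 4))) = Add(Mul(-3, Pow(f, -1)), 2) = Add(2, Mul(-3, Pow(f, -1))))
Add(Function('d')(-18, Function('S')(Function('k')(1))), 36) = Add(Add(2, Mul(-3, Pow(-18, -1))), 36) = Add(Add(2, Mul(-3, Rational(-1, 18))), 36) = Add(Add(2, Rational(1, 6)), 36) = Add(Rational(13, 6), 36) = Rational(229, 6)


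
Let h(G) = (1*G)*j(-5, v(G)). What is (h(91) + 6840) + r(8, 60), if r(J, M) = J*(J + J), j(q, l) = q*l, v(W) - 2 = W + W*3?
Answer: -159562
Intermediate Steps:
v(W) = 2 + 4*W (v(W) = 2 + (W + W*3) = 2 + (W + 3*W) = 2 + 4*W)
j(q, l) = l*q
h(G) = G*(-10 - 20*G) (h(G) = (1*G)*((2 + 4*G)*(-5)) = G*(-10 - 20*G))
r(J, M) = 2*J**2 (r(J, M) = J*(2*J) = 2*J**2)
(h(91) + 6840) + r(8, 60) = (10*91*(-1 - 2*91) + 6840) + 2*8**2 = (10*91*(-1 - 182) + 6840) + 2*64 = (10*91*(-183) + 6840) + 128 = (-166530 + 6840) + 128 = -159690 + 128 = -159562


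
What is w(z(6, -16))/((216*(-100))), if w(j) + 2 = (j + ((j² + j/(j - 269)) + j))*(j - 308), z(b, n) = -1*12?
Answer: 5397401/3034800 ≈ 1.7785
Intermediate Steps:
z(b, n) = -12
w(j) = -2 + (-308 + j)*(j² + 2*j + j/(-269 + j)) (w(j) = -2 + (j + ((j² + j/(j - 269)) + j))*(j - 308) = -2 + (j + ((j² + j/(-269 + j)) + j))*(-308 + j) = -2 + (j + (j + j² + j/(-269 + j)))*(-308 + j) = -2 + (j² + 2*j + j/(-269 + j))*(-308 + j) = -2 + (-308 + j)*(j² + 2*j + j/(-269 + j)))
w(z(6, -16))/((216*(-100))) = ((538 + (-12)⁴ - 575*(-12)³ + 81699*(-12)² + 165394*(-12))/(-269 - 12))/((216*(-100))) = ((538 + 20736 - 575*(-1728) + 81699*144 - 1984728)/(-281))/(-21600) = -(538 + 20736 + 993600 + 11764656 - 1984728)/281*(-1/21600) = -1/281*10794802*(-1/21600) = -10794802/281*(-1/21600) = 5397401/3034800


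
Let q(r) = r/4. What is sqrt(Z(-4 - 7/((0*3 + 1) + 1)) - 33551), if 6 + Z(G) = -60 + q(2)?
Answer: I*sqrt(134466)/2 ≈ 183.35*I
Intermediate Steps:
q(r) = r/4 (q(r) = r*(1/4) = r/4)
Z(G) = -131/2 (Z(G) = -6 + (-60 + (1/4)*2) = -6 + (-60 + 1/2) = -6 - 119/2 = -131/2)
sqrt(Z(-4 - 7/((0*3 + 1) + 1)) - 33551) = sqrt(-131/2 - 33551) = sqrt(-67233/2) = I*sqrt(134466)/2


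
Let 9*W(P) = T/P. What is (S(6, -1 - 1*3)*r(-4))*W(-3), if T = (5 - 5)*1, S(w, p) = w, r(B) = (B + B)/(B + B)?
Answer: 0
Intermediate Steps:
r(B) = 1 (r(B) = (2*B)/((2*B)) = (2*B)*(1/(2*B)) = 1)
T = 0 (T = 0*1 = 0)
W(P) = 0 (W(P) = (0/P)/9 = (1/9)*0 = 0)
(S(6, -1 - 1*3)*r(-4))*W(-3) = (6*1)*0 = 6*0 = 0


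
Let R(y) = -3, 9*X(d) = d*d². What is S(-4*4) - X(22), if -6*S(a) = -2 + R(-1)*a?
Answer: -10717/9 ≈ -1190.8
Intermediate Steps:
X(d) = d³/9 (X(d) = (d*d²)/9 = d³/9)
S(a) = ⅓ + a/2 (S(a) = -(-2 - 3*a)/6 = ⅓ + a/2)
S(-4*4) - X(22) = (⅓ + (-4*4)/2) - 22³/9 = (⅓ + (½)*(-16)) - 10648/9 = (⅓ - 8) - 1*10648/9 = -23/3 - 10648/9 = -10717/9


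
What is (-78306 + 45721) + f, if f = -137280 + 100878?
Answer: -68987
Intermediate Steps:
f = -36402
(-78306 + 45721) + f = (-78306 + 45721) - 36402 = -32585 - 36402 = -68987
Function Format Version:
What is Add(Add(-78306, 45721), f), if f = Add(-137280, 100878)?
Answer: -68987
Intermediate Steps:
f = -36402
Add(Add(-78306, 45721), f) = Add(Add(-78306, 45721), -36402) = Add(-32585, -36402) = -68987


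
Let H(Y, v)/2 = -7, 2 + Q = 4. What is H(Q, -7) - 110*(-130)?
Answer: 14286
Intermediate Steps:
Q = 2 (Q = -2 + 4 = 2)
H(Y, v) = -14 (H(Y, v) = 2*(-7) = -14)
H(Q, -7) - 110*(-130) = -14 - 110*(-130) = -14 + 14300 = 14286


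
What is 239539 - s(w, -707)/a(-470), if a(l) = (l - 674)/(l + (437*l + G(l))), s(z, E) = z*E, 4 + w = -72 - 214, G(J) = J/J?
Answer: -20966619077/572 ≈ -3.6655e+7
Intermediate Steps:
G(J) = 1
w = -290 (w = -4 + (-72 - 214) = -4 - 286 = -290)
s(z, E) = E*z
a(l) = (-674 + l)/(1 + 438*l) (a(l) = (l - 674)/(l + (437*l + 1)) = (-674 + l)/(l + (1 + 437*l)) = (-674 + l)/(1 + 438*l))
239539 - s(w, -707)/a(-470) = 239539 - (-707*(-290))/((-674 - 470)/(1 + 438*(-470))) = 239539 - 205030/(-1144/(1 - 205860)) = 239539 - 205030/(-1144/(-205859)) = 239539 - 205030/((-1/205859*(-1144))) = 239539 - 205030/1144/205859 = 239539 - 205030*205859/1144 = 239539 - 1*21103635385/572 = 239539 - 21103635385/572 = -20966619077/572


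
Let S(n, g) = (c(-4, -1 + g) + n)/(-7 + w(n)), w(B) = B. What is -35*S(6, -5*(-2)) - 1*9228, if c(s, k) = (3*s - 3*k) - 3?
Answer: -10488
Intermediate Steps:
c(s, k) = -3 - 3*k + 3*s (c(s, k) = (-3*k + 3*s) - 3 = -3 - 3*k + 3*s)
S(n, g) = (-12 + n - 3*g)/(-7 + n) (S(n, g) = ((-3 - 3*(-1 + g) + 3*(-4)) + n)/(-7 + n) = ((-3 + (3 - 3*g) - 12) + n)/(-7 + n) = ((-12 - 3*g) + n)/(-7 + n) = (-12 + n - 3*g)/(-7 + n))
-35*S(6, -5*(-2)) - 1*9228 = -35*(-12 + 6 - (-15)*(-2))/(-7 + 6) - 1*9228 = -35*(-12 + 6 - 3*10)/(-1) - 9228 = -(-35)*(-12 + 6 - 30) - 9228 = -(-35)*(-36) - 9228 = -35*36 - 9228 = -1260 - 9228 = -10488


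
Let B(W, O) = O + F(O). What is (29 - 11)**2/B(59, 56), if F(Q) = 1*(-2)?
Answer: 6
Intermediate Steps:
F(Q) = -2
B(W, O) = -2 + O (B(W, O) = O - 2 = -2 + O)
(29 - 11)**2/B(59, 56) = (29 - 11)**2/(-2 + 56) = 18**2/54 = 324*(1/54) = 6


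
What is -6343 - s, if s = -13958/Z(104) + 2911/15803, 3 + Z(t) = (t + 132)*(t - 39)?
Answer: -219597264758/34624373 ≈ -6342.3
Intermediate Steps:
Z(t) = -3 + (-39 + t)*(132 + t) (Z(t) = -3 + (t + 132)*(t - 39) = -3 + (132 + t)*(-39 + t) = -3 + (-39 + t)*(132 + t))
s = -25133181/34624373 (s = -13958/(-5151 + 104**2 + 93*104) + 2911/15803 = -13958/(-5151 + 10816 + 9672) + 2911*(1/15803) = -13958/15337 + 2911/15803 = -13958*1/15337 + 2911/15803 = -1994/2191 + 2911/15803 = -25133181/34624373 ≈ -0.72588)
-6343 - s = -6343 - 1*(-25133181/34624373) = -6343 + 25133181/34624373 = -219597264758/34624373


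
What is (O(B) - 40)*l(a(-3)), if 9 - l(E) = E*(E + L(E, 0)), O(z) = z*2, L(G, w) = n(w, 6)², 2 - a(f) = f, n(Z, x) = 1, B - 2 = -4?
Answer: 924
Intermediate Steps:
B = -2 (B = 2 - 4 = -2)
a(f) = 2 - f
L(G, w) = 1 (L(G, w) = 1² = 1)
O(z) = 2*z
l(E) = 9 - E*(1 + E) (l(E) = 9 - E*(E + 1) = 9 - E*(1 + E))
(O(B) - 40)*l(a(-3)) = (2*(-2) - 40)*(9 - (2 - 1*(-3)) - (2 - 1*(-3))²) = (-4 - 40)*(9 - (2 + 3) - (2 + 3)²) = -44*(9 - 1*5 - 1*5²) = -44*(9 - 5 - 1*25) = -44*(9 - 5 - 25) = -44*(-21) = 924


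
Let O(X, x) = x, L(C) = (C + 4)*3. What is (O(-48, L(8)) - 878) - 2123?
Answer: -2965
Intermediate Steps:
L(C) = 12 + 3*C (L(C) = (4 + C)*3 = 12 + 3*C)
(O(-48, L(8)) - 878) - 2123 = ((12 + 3*8) - 878) - 2123 = ((12 + 24) - 878) - 2123 = (36 - 878) - 2123 = -842 - 2123 = -2965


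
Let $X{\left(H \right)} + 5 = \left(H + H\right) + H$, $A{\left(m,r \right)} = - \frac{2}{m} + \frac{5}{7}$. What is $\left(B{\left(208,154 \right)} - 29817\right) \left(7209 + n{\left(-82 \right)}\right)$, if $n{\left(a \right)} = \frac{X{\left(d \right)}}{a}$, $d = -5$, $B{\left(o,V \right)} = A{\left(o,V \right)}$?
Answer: $- \frac{6415915511277}{29848} \approx -2.1495 \cdot 10^{8}$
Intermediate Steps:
$A{\left(m,r \right)} = \frac{5}{7} - \frac{2}{m}$ ($A{\left(m,r \right)} = - \frac{2}{m} + 5 \cdot \frac{1}{7} = - \frac{2}{m} + \frac{5}{7} = \frac{5}{7} - \frac{2}{m}$)
$B{\left(o,V \right)} = \frac{5}{7} - \frac{2}{o}$
$X{\left(H \right)} = -5 + 3 H$ ($X{\left(H \right)} = -5 + \left(\left(H + H\right) + H\right) = -5 + \left(2 H + H\right) = -5 + 3 H$)
$n{\left(a \right)} = - \frac{20}{a}$ ($n{\left(a \right)} = \frac{-5 + 3 \left(-5\right)}{a} = \frac{-5 - 15}{a} = - \frac{20}{a}$)
$\left(B{\left(208,154 \right)} - 29817\right) \left(7209 + n{\left(-82 \right)}\right) = \left(\left(\frac{5}{7} - \frac{2}{208}\right) - 29817\right) \left(7209 - \frac{20}{-82}\right) = \left(\left(\frac{5}{7} - \frac{1}{104}\right) - 29817\right) \left(7209 - - \frac{10}{41}\right) = \left(\left(\frac{5}{7} - \frac{1}{104}\right) - 29817\right) \left(7209 + \frac{10}{41}\right) = \left(\frac{513}{728} - 29817\right) \frac{295579}{41} = \left(- \frac{21706263}{728}\right) \frac{295579}{41} = - \frac{6415915511277}{29848}$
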